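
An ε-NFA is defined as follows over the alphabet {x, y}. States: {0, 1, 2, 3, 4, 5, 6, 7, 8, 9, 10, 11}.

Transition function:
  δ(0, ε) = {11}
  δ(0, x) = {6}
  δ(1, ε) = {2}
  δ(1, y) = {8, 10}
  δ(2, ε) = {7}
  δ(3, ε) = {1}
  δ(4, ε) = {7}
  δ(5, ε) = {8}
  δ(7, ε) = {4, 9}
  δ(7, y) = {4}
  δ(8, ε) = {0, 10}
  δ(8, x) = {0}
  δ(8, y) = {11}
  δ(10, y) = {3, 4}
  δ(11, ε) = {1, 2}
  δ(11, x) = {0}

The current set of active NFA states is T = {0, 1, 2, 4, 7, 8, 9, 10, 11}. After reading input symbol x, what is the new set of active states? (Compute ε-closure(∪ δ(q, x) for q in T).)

0 on x → {6}.
8 on x → {0}.
11 on x → {0}.
No x-transition from 1, 2, 4, 7, 9, 10.
Union after reading x: {0, 6}.
Now take the ε-closure:
From 0 via ε: add 11.
From 11 via ε: add 1, 2.
From 2 via ε: add 7.
From 7 via ε: add 4, 9.
No new states can be added; the closed set is {0, 1, 2, 4, 6, 7, 9, 11}.

{0, 1, 2, 4, 6, 7, 9, 11}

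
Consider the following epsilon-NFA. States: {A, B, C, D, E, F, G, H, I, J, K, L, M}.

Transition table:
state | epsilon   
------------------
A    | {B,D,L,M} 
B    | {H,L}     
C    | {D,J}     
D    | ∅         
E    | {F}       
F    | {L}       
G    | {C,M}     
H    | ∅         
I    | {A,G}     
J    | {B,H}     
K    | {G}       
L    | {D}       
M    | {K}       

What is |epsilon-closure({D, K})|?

9

Start with {D, K}.
From K via epsilon: add G.
From G via epsilon: add C, M.
From C via epsilon: add J.
From J via epsilon: add B, H.
From B via epsilon: add L.
epsilon-closure = {B, C, D, G, H, J, K, L, M}, which has 9 states.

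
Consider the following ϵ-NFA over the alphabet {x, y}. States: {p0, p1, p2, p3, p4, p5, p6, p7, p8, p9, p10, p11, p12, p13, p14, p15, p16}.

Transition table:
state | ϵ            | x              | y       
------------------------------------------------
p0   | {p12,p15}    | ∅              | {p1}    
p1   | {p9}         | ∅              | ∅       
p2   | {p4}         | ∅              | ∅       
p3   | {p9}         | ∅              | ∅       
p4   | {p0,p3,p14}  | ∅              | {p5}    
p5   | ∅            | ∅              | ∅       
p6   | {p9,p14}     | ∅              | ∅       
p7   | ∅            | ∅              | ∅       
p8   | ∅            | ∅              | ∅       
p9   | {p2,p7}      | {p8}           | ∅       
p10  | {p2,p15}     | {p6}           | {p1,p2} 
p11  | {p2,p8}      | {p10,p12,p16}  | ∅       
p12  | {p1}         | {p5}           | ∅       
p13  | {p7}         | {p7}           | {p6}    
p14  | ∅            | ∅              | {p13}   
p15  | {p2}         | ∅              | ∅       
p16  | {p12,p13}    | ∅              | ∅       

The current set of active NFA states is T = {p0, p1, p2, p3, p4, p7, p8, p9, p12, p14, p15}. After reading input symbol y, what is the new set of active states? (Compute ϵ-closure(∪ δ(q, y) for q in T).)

{p0, p1, p2, p3, p4, p5, p7, p9, p12, p13, p14, p15}

p0 on y → {p1}.
p4 on y → {p5}.
p14 on y → {p13}.
No y-transition from p1, p2, p3, p7, p8, p9, p12, p15.
Union after reading y: {p1, p5, p13}.
Now take the ϵ-closure:
From p1 via ϵ: add p9.
From p13 via ϵ: add p7.
From p9 via ϵ: add p2.
From p2 via ϵ: add p4.
From p4 via ϵ: add p0, p3, p14.
From p0 via ϵ: add p12, p15.
No new states can be added; the closed set is {p0, p1, p2, p3, p4, p5, p7, p9, p12, p13, p14, p15}.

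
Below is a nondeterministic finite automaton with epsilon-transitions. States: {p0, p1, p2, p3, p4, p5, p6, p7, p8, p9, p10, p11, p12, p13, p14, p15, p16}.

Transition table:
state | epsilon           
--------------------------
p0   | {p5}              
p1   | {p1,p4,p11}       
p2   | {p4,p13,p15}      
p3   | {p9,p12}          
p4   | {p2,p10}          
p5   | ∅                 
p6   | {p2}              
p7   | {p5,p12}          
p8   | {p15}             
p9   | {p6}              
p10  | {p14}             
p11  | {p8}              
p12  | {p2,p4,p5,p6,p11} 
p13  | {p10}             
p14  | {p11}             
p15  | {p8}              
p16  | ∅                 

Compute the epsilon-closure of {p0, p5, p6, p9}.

{p0, p2, p4, p5, p6, p8, p9, p10, p11, p13, p14, p15}

Start with {p0, p5, p6, p9}.
From p6 via epsilon: add p2.
From p2 via epsilon: add p4, p13, p15.
From p4 via epsilon: add p10.
From p15 via epsilon: add p8.
From p10 via epsilon: add p14.
From p14 via epsilon: add p11.
No new states can be added; the closed set is {p0, p2, p4, p5, p6, p8, p9, p10, p11, p13, p14, p15}.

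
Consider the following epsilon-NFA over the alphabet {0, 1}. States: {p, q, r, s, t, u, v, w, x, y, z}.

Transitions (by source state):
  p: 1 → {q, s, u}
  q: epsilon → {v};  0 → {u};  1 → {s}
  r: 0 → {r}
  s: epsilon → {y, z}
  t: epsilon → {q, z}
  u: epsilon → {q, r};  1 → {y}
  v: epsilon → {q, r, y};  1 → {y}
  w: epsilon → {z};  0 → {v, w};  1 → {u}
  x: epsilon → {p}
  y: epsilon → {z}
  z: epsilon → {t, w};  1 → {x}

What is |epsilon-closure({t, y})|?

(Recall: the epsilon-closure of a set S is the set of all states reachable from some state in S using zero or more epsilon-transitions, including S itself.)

Start with {t, y}.
From t via epsilon: add q, z.
From q via epsilon: add v.
From z via epsilon: add w.
From v via epsilon: add r.
epsilon-closure = {q, r, t, v, w, y, z}, which has 7 states.

7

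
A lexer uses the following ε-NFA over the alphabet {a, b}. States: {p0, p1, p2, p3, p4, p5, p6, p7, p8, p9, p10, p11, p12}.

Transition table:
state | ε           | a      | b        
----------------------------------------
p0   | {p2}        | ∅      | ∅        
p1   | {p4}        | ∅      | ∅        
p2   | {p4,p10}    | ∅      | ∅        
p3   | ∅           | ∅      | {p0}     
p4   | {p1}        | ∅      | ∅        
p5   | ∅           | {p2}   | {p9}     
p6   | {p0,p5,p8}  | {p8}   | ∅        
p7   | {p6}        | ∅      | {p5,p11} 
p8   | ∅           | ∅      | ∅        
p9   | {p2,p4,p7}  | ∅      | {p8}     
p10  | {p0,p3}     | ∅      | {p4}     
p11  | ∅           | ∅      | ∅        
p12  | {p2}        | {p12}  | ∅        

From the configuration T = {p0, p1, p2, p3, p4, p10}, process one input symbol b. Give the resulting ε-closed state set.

{p0, p1, p2, p3, p4, p10}

p3 on b → {p0}.
p10 on b → {p4}.
No b-transition from p0, p1, p2, p4.
Union after reading b: {p0, p4}.
Now take the ε-closure:
From p0 via ε: add p2.
From p4 via ε: add p1.
From p2 via ε: add p10.
From p10 via ε: add p3.
No new states can be added; the closed set is {p0, p1, p2, p3, p4, p10}.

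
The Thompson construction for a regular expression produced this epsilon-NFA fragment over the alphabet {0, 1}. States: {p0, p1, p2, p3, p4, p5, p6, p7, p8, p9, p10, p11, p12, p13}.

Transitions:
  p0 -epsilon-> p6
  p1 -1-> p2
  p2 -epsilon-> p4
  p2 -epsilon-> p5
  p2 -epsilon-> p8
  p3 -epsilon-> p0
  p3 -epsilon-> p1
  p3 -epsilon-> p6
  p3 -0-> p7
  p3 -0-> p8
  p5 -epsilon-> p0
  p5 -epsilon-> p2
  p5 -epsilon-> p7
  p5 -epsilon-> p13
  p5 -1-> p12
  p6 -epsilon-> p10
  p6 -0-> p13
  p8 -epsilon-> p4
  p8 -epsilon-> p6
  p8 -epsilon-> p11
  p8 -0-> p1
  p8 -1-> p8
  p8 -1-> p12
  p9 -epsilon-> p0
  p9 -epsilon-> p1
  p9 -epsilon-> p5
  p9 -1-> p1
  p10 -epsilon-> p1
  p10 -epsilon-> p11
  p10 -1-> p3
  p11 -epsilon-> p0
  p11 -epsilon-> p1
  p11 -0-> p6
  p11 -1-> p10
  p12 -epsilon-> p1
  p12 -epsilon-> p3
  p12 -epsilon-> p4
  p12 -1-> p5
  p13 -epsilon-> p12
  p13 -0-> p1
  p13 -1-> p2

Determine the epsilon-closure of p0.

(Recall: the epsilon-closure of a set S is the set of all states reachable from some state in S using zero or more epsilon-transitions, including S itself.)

Start with {p0}.
From p0 via epsilon: add p6.
From p6 via epsilon: add p10.
From p10 via epsilon: add p1, p11.
No new states can be added; the closed set is {p0, p1, p6, p10, p11}.

{p0, p1, p6, p10, p11}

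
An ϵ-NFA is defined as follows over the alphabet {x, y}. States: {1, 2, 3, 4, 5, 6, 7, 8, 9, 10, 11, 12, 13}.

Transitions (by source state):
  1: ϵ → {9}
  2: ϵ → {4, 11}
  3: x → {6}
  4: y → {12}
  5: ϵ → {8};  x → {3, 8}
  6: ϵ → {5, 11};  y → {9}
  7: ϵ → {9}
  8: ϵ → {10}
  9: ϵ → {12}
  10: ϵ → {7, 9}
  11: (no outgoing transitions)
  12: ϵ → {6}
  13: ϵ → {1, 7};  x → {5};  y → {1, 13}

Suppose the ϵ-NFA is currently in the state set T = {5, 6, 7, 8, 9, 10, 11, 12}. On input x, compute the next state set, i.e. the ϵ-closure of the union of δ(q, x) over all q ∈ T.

5 on x → {3, 8}.
No x-transition from 6, 7, 8, 9, 10, 11, 12.
Union after reading x: {3, 8}.
Now take the ϵ-closure:
From 8 via ϵ: add 10.
From 10 via ϵ: add 7, 9.
From 9 via ϵ: add 12.
From 12 via ϵ: add 6.
From 6 via ϵ: add 5, 11.
No new states can be added; the closed set is {3, 5, 6, 7, 8, 9, 10, 11, 12}.

{3, 5, 6, 7, 8, 9, 10, 11, 12}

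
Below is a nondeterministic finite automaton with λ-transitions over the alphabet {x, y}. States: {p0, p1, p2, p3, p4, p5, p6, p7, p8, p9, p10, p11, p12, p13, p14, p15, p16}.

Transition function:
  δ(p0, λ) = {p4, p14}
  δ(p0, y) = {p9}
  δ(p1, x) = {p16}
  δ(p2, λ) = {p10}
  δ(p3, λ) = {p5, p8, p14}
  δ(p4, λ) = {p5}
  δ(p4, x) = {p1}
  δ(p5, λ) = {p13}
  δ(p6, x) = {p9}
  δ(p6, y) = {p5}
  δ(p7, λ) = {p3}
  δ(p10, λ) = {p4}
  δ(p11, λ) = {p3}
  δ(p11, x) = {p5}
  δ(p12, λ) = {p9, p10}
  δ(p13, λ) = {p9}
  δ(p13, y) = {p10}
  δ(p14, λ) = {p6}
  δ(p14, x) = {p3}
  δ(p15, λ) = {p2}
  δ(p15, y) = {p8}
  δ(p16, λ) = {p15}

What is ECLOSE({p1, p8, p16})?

{p1, p2, p4, p5, p8, p9, p10, p13, p15, p16}

Start with {p1, p8, p16}.
From p16 via λ: add p15.
From p15 via λ: add p2.
From p2 via λ: add p10.
From p10 via λ: add p4.
From p4 via λ: add p5.
From p5 via λ: add p13.
From p13 via λ: add p9.
No new states can be added; the closed set is {p1, p2, p4, p5, p8, p9, p10, p13, p15, p16}.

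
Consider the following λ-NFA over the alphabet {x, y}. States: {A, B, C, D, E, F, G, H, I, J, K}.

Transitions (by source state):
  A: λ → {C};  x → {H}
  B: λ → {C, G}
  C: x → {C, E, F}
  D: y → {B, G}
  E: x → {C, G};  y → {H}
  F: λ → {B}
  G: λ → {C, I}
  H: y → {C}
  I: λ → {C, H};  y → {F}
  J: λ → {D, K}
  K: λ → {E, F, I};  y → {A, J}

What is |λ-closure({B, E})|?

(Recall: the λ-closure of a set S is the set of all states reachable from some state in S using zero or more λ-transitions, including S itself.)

6

Start with {B, E}.
From B via λ: add C, G.
From G via λ: add I.
From I via λ: add H.
λ-closure = {B, C, E, G, H, I}, which has 6 states.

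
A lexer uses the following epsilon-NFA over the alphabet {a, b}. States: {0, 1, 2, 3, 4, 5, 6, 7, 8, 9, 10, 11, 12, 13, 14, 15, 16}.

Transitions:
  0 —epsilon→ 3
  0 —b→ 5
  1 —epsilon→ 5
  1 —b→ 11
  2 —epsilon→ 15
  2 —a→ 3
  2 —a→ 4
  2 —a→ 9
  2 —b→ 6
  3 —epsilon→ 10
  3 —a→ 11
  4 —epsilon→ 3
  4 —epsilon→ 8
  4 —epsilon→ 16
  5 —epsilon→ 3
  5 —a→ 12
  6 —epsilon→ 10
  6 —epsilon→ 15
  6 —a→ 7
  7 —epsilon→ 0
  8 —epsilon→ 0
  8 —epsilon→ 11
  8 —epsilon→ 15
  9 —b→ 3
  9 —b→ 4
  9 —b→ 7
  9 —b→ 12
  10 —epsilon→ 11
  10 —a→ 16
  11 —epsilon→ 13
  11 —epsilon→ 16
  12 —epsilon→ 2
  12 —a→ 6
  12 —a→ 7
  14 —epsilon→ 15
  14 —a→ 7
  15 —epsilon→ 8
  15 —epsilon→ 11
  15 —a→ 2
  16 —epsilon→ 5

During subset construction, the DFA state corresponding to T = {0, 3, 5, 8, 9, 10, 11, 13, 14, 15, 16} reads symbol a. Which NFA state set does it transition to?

{0, 2, 3, 5, 7, 8, 10, 11, 12, 13, 15, 16}

3 on a → {11}.
5 on a → {12}.
10 on a → {16}.
14 on a → {7}.
15 on a → {2}.
No a-transition from 0, 8, 9, 11, 13, 16.
Union after reading a: {2, 7, 11, 12, 16}.
Now take the epsilon-closure:
From 2 via epsilon: add 15.
From 7 via epsilon: add 0.
From 11 via epsilon: add 13.
From 16 via epsilon: add 5.
From 0 via epsilon: add 3.
From 15 via epsilon: add 8.
From 3 via epsilon: add 10.
No new states can be added; the closed set is {0, 2, 3, 5, 7, 8, 10, 11, 12, 13, 15, 16}.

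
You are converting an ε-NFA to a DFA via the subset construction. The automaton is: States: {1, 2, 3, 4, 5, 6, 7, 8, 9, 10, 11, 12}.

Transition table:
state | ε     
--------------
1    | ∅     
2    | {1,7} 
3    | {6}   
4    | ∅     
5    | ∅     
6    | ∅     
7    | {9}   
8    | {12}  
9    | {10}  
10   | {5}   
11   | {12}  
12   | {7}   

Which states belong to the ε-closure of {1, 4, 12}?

Start with {1, 4, 12}.
From 12 via ε: add 7.
From 7 via ε: add 9.
From 9 via ε: add 10.
From 10 via ε: add 5.
No new states can be added; the closed set is {1, 4, 5, 7, 9, 10, 12}.

{1, 4, 5, 7, 9, 10, 12}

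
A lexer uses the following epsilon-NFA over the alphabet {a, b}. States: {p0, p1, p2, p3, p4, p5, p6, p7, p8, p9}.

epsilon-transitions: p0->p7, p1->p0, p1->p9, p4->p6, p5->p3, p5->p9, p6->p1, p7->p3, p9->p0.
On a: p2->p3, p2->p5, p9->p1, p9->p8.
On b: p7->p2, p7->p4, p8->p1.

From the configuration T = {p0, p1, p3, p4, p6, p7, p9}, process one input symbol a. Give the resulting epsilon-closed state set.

{p0, p1, p3, p7, p8, p9}

p9 on a → {p1, p8}.
No a-transition from p0, p1, p3, p4, p6, p7.
Union after reading a: {p1, p8}.
Now take the epsilon-closure:
From p1 via epsilon: add p0, p9.
From p0 via epsilon: add p7.
From p7 via epsilon: add p3.
No new states can be added; the closed set is {p0, p1, p3, p7, p8, p9}.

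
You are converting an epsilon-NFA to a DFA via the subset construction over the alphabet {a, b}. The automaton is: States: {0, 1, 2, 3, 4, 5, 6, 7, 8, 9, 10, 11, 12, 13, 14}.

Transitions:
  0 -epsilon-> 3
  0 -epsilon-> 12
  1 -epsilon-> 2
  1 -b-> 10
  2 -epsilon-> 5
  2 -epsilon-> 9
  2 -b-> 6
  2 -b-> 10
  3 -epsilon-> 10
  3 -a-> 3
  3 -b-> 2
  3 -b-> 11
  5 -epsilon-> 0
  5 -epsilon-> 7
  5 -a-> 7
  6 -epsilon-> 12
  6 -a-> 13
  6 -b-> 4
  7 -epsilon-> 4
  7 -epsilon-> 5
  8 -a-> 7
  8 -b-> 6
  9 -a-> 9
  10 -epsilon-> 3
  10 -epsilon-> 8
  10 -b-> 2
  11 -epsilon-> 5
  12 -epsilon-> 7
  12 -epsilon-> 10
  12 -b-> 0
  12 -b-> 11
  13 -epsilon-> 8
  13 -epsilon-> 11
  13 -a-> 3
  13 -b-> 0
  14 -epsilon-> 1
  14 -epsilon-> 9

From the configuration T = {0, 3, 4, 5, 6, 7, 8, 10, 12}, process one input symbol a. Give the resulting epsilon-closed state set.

3 on a → {3}.
5 on a → {7}.
6 on a → {13}.
8 on a → {7}.
No a-transition from 0, 4, 7, 10, 12.
Union after reading a: {3, 7, 13}.
Now take the epsilon-closure:
From 3 via epsilon: add 10.
From 7 via epsilon: add 4, 5.
From 13 via epsilon: add 8, 11.
From 5 via epsilon: add 0.
From 0 via epsilon: add 12.
No new states can be added; the closed set is {0, 3, 4, 5, 7, 8, 10, 11, 12, 13}.

{0, 3, 4, 5, 7, 8, 10, 11, 12, 13}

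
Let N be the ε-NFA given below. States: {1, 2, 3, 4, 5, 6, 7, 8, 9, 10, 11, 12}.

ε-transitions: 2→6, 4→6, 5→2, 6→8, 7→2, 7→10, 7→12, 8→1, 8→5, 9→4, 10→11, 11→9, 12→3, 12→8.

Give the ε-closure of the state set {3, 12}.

{1, 2, 3, 5, 6, 8, 12}

Start with {3, 12}.
From 12 via ε: add 8.
From 8 via ε: add 1, 5.
From 5 via ε: add 2.
From 2 via ε: add 6.
No new states can be added; the closed set is {1, 2, 3, 5, 6, 8, 12}.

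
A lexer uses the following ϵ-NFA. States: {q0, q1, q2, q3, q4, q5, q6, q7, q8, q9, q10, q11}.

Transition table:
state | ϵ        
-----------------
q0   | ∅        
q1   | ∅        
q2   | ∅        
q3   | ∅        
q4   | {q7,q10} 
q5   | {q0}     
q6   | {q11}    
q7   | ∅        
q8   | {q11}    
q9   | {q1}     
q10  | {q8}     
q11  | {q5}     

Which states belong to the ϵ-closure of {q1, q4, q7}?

{q0, q1, q4, q5, q7, q8, q10, q11}

Start with {q1, q4, q7}.
From q4 via ϵ: add q10.
From q10 via ϵ: add q8.
From q8 via ϵ: add q11.
From q11 via ϵ: add q5.
From q5 via ϵ: add q0.
No new states can be added; the closed set is {q0, q1, q4, q5, q7, q8, q10, q11}.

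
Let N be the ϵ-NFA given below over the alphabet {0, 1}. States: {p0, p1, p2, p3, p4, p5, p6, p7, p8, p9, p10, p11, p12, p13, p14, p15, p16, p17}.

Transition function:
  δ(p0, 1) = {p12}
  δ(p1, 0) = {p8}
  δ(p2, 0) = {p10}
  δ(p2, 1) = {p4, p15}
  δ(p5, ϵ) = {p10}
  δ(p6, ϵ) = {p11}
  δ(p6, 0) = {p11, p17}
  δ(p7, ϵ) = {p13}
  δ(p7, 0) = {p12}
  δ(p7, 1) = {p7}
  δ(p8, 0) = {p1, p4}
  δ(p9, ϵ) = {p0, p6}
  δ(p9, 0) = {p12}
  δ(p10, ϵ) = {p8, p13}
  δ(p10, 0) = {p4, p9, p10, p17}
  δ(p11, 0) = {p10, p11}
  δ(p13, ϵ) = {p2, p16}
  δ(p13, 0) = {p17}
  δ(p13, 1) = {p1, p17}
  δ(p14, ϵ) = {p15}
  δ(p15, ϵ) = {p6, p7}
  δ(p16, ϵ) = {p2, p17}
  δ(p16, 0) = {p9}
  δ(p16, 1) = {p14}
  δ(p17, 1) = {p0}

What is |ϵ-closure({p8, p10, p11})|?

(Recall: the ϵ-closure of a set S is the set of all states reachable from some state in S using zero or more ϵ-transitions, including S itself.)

Start with {p8, p10, p11}.
From p10 via ϵ: add p13.
From p13 via ϵ: add p2, p16.
From p16 via ϵ: add p17.
ϵ-closure = {p2, p8, p10, p11, p13, p16, p17}, which has 7 states.

7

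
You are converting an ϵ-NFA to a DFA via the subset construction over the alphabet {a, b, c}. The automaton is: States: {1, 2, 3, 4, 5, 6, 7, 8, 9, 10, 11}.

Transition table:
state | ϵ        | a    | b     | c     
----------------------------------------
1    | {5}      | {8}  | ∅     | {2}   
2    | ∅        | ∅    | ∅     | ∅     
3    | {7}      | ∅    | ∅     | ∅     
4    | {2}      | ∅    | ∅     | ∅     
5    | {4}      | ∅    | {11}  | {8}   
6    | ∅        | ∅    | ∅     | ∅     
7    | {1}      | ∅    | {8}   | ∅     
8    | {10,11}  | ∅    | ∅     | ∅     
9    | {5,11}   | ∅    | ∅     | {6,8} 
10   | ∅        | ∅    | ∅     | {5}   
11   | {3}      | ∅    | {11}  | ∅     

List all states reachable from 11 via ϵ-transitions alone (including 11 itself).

{1, 2, 3, 4, 5, 7, 11}

Start with {11}.
From 11 via ϵ: add 3.
From 3 via ϵ: add 7.
From 7 via ϵ: add 1.
From 1 via ϵ: add 5.
From 5 via ϵ: add 4.
From 4 via ϵ: add 2.
No new states can be added; the closed set is {1, 2, 3, 4, 5, 7, 11}.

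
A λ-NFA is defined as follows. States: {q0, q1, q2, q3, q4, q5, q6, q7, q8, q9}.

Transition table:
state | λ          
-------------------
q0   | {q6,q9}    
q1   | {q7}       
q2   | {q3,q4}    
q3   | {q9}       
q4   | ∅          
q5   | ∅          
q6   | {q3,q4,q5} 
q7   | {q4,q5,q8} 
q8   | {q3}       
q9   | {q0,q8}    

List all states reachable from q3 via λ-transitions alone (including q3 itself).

{q0, q3, q4, q5, q6, q8, q9}

Start with {q3}.
From q3 via λ: add q9.
From q9 via λ: add q0, q8.
From q0 via λ: add q6.
From q6 via λ: add q4, q5.
No new states can be added; the closed set is {q0, q3, q4, q5, q6, q8, q9}.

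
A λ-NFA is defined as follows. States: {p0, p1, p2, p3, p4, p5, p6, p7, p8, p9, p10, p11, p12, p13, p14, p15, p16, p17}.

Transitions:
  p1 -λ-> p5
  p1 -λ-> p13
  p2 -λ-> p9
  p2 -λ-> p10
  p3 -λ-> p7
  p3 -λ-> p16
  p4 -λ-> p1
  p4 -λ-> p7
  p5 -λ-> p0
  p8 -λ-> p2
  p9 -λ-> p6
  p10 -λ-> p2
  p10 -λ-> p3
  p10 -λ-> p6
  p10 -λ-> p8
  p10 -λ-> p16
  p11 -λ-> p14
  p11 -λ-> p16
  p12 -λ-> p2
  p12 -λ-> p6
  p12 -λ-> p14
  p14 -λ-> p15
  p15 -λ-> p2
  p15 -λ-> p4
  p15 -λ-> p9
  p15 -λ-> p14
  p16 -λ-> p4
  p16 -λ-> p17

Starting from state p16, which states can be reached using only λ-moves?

Start with {p16}.
From p16 via λ: add p4, p17.
From p4 via λ: add p1, p7.
From p1 via λ: add p5, p13.
From p5 via λ: add p0.
No new states can be added; the closed set is {p0, p1, p4, p5, p7, p13, p16, p17}.

{p0, p1, p4, p5, p7, p13, p16, p17}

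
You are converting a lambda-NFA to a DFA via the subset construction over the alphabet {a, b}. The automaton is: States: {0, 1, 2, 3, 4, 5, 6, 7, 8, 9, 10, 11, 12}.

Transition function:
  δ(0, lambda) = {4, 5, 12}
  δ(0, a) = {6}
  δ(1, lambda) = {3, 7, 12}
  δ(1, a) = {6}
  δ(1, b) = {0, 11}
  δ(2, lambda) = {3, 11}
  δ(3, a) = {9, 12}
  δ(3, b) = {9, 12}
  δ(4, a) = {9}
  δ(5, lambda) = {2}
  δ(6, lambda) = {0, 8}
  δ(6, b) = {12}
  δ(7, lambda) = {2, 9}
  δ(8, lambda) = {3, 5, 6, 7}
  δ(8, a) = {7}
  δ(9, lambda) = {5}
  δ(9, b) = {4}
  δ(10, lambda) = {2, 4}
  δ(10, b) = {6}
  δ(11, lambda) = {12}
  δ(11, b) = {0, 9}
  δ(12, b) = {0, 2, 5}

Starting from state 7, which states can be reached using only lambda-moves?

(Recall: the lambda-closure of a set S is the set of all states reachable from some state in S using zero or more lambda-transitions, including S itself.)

{2, 3, 5, 7, 9, 11, 12}

Start with {7}.
From 7 via lambda: add 2, 9.
From 2 via lambda: add 3, 11.
From 9 via lambda: add 5.
From 11 via lambda: add 12.
No new states can be added; the closed set is {2, 3, 5, 7, 9, 11, 12}.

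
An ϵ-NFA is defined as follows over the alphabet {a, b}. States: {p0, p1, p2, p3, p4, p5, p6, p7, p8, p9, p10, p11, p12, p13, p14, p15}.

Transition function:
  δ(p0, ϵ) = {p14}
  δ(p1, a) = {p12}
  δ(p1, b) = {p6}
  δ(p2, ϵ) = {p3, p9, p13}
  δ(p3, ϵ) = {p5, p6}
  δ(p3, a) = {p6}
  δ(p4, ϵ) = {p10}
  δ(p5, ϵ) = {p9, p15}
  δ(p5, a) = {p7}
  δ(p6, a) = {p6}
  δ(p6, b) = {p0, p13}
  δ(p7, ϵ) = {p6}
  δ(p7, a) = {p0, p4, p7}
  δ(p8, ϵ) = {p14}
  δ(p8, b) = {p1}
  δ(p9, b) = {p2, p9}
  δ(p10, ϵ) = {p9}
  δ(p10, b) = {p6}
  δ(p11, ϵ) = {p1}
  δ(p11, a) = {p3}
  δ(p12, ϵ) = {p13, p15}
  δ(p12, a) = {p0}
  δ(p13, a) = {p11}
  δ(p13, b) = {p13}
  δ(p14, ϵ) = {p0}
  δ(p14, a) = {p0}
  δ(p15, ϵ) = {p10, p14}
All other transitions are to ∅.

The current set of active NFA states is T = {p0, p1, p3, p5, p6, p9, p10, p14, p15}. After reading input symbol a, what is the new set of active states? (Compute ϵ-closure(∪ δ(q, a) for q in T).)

p1 on a → {p12}.
p3 on a → {p6}.
p5 on a → {p7}.
p6 on a → {p6}.
p14 on a → {p0}.
No a-transition from p0, p9, p10, p15.
Union after reading a: {p0, p6, p7, p12}.
Now take the ϵ-closure:
From p0 via ϵ: add p14.
From p12 via ϵ: add p13, p15.
From p15 via ϵ: add p10.
From p10 via ϵ: add p9.
No new states can be added; the closed set is {p0, p6, p7, p9, p10, p12, p13, p14, p15}.

{p0, p6, p7, p9, p10, p12, p13, p14, p15}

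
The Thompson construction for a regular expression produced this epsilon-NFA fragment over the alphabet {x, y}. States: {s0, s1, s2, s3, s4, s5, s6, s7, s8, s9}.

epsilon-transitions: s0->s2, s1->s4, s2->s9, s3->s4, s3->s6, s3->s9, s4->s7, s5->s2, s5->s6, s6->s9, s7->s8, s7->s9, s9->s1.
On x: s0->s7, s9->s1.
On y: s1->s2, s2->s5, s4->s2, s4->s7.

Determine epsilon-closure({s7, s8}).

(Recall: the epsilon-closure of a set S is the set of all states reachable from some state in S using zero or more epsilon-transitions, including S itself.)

{s1, s4, s7, s8, s9}

Start with {s7, s8}.
From s7 via epsilon: add s9.
From s9 via epsilon: add s1.
From s1 via epsilon: add s4.
No new states can be added; the closed set is {s1, s4, s7, s8, s9}.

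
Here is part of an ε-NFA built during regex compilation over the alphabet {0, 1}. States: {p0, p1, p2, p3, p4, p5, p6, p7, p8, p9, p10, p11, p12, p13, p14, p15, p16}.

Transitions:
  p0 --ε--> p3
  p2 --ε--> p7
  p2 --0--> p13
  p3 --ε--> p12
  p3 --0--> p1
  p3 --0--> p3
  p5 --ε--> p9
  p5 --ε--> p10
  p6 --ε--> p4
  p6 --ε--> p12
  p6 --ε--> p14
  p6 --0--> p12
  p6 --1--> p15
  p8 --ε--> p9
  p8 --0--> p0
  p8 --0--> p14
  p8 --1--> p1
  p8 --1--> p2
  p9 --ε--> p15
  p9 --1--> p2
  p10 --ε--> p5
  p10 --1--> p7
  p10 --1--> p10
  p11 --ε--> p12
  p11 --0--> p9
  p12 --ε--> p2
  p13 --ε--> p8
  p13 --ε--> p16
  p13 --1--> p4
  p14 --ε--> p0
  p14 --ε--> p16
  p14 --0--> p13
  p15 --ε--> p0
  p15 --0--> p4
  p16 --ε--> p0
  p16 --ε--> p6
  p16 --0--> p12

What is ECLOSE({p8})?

Start with {p8}.
From p8 via ε: add p9.
From p9 via ε: add p15.
From p15 via ε: add p0.
From p0 via ε: add p3.
From p3 via ε: add p12.
From p12 via ε: add p2.
From p2 via ε: add p7.
No new states can be added; the closed set is {p0, p2, p3, p7, p8, p9, p12, p15}.

{p0, p2, p3, p7, p8, p9, p12, p15}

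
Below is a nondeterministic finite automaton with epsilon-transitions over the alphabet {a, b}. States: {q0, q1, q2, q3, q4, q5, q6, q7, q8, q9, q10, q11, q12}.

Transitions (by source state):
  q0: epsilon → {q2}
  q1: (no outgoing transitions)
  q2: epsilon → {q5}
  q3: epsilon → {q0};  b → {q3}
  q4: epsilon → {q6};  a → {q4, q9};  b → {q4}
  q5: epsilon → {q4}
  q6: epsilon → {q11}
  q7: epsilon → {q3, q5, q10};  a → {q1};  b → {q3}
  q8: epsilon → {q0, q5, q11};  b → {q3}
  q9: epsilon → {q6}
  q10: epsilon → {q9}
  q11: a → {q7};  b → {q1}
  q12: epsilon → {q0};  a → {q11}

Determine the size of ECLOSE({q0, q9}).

7

Start with {q0, q9}.
From q0 via epsilon: add q2.
From q9 via epsilon: add q6.
From q2 via epsilon: add q5.
From q6 via epsilon: add q11.
From q5 via epsilon: add q4.
epsilon-closure = {q0, q2, q4, q5, q6, q9, q11}, which has 7 states.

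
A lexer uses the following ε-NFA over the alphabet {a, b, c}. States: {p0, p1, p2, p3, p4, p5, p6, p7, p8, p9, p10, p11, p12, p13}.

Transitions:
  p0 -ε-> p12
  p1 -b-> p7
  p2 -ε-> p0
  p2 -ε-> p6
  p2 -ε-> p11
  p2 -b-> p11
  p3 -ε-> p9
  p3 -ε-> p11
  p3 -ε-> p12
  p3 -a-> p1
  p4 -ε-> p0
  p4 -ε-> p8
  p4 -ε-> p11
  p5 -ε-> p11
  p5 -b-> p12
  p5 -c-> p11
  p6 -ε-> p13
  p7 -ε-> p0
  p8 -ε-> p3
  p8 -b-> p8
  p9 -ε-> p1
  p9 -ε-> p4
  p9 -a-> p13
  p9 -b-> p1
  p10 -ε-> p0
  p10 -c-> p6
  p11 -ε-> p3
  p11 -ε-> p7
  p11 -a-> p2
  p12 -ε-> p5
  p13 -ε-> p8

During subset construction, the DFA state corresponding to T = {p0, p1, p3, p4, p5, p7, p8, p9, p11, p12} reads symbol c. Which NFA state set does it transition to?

{p0, p1, p3, p4, p5, p7, p8, p9, p11, p12}

p5 on c → {p11}.
No c-transition from p0, p1, p3, p4, p7, p8, p9, p11, p12.
Union after reading c: {p11}.
Now take the ε-closure:
From p11 via ε: add p3, p7.
From p3 via ε: add p9, p12.
From p7 via ε: add p0.
From p9 via ε: add p1, p4.
From p12 via ε: add p5.
From p4 via ε: add p8.
No new states can be added; the closed set is {p0, p1, p3, p4, p5, p7, p8, p9, p11, p12}.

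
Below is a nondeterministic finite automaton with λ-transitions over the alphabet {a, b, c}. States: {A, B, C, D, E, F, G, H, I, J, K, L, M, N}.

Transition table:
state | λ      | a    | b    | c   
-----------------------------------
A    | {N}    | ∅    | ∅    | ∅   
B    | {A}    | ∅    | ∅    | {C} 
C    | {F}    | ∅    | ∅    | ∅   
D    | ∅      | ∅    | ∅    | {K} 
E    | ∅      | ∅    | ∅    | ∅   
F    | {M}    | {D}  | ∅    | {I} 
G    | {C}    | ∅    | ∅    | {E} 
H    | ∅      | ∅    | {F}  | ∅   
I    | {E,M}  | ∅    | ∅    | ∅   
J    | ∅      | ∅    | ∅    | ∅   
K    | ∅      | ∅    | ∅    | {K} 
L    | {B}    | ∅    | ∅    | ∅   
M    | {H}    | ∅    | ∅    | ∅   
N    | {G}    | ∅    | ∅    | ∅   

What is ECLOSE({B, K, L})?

{A, B, C, F, G, H, K, L, M, N}

Start with {B, K, L}.
From B via λ: add A.
From A via λ: add N.
From N via λ: add G.
From G via λ: add C.
From C via λ: add F.
From F via λ: add M.
From M via λ: add H.
No new states can be added; the closed set is {A, B, C, F, G, H, K, L, M, N}.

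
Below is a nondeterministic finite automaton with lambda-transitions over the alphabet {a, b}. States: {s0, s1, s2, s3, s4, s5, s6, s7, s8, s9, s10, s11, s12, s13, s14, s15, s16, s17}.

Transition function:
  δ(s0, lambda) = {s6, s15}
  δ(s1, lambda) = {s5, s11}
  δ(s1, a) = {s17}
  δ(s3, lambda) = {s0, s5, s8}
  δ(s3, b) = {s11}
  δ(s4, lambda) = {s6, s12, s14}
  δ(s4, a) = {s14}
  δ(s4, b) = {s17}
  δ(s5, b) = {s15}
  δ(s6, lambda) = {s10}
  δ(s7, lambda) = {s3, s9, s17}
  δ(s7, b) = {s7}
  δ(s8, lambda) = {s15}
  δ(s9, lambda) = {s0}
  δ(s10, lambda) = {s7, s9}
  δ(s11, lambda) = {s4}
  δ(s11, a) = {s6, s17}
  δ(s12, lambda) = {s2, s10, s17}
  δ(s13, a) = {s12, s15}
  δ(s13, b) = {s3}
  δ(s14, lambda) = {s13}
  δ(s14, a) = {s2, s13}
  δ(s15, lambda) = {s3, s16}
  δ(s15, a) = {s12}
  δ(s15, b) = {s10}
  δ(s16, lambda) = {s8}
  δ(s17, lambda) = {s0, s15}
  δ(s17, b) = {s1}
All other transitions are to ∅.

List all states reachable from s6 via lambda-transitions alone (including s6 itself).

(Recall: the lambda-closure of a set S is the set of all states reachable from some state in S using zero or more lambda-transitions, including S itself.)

Start with {s6}.
From s6 via lambda: add s10.
From s10 via lambda: add s7, s9.
From s7 via lambda: add s3, s17.
From s9 via lambda: add s0.
From s0 via lambda: add s15.
From s3 via lambda: add s5, s8.
From s15 via lambda: add s16.
No new states can be added; the closed set is {s0, s3, s5, s6, s7, s8, s9, s10, s15, s16, s17}.

{s0, s3, s5, s6, s7, s8, s9, s10, s15, s16, s17}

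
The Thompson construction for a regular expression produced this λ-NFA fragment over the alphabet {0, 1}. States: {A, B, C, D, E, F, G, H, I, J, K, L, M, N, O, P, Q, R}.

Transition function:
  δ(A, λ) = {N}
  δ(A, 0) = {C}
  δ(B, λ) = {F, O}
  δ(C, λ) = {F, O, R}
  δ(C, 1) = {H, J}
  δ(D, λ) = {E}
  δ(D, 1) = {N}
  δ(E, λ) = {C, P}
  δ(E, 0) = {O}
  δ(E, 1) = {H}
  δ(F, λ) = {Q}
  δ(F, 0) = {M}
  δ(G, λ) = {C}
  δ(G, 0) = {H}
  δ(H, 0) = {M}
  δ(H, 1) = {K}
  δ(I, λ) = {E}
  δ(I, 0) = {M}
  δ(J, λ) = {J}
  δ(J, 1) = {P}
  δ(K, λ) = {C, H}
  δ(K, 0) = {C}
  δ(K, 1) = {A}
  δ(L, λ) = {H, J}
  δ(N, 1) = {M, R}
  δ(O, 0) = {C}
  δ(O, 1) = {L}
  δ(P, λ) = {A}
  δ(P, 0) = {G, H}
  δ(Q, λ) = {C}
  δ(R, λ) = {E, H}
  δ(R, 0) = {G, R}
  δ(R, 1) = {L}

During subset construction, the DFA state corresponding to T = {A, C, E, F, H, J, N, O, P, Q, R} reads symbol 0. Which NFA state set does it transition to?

A on 0 → {C}.
E on 0 → {O}.
F on 0 → {M}.
H on 0 → {M}.
O on 0 → {C}.
P on 0 → {G, H}.
R on 0 → {G, R}.
No 0-transition from C, J, N, Q.
Union after reading 0: {C, G, H, M, O, R}.
Now take the λ-closure:
From C via λ: add F.
From R via λ: add E.
From E via λ: add P.
From F via λ: add Q.
From P via λ: add A.
From A via λ: add N.
No new states can be added; the closed set is {A, C, E, F, G, H, M, N, O, P, Q, R}.

{A, C, E, F, G, H, M, N, O, P, Q, R}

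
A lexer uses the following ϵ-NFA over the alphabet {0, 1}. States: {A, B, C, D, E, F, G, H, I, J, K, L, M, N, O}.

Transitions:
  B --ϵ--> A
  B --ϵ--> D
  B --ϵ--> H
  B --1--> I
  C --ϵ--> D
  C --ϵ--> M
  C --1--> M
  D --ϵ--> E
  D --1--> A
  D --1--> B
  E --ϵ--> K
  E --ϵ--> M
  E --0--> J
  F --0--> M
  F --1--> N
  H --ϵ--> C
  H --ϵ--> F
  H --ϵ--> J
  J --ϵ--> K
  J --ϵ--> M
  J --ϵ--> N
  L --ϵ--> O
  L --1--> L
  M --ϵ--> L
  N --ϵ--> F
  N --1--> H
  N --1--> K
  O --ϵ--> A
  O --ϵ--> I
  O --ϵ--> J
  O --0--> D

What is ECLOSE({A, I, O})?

{A, F, I, J, K, L, M, N, O}

Start with {A, I, O}.
From O via ϵ: add J.
From J via ϵ: add K, M, N.
From M via ϵ: add L.
From N via ϵ: add F.
No new states can be added; the closed set is {A, F, I, J, K, L, M, N, O}.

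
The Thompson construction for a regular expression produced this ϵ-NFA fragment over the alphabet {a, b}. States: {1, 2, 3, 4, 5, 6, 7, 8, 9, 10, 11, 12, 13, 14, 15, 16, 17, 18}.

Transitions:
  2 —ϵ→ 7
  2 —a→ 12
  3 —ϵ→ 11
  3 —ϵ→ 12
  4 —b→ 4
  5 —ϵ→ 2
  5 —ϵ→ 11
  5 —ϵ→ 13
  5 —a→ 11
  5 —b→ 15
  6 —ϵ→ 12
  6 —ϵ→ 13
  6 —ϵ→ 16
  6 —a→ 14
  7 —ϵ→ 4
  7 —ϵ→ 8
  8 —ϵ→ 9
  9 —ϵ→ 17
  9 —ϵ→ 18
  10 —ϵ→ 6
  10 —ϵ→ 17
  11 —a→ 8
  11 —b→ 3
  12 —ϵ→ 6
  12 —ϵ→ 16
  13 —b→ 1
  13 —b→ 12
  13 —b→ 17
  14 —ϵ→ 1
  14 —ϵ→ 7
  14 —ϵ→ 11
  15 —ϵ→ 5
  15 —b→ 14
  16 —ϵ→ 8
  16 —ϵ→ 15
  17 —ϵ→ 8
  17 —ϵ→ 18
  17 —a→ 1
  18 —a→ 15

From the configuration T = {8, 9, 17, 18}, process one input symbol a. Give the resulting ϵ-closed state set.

{1, 2, 4, 5, 7, 8, 9, 11, 13, 15, 17, 18}

17 on a → {1}.
18 on a → {15}.
No a-transition from 8, 9.
Union after reading a: {1, 15}.
Now take the ϵ-closure:
From 15 via ϵ: add 5.
From 5 via ϵ: add 2, 11, 13.
From 2 via ϵ: add 7.
From 7 via ϵ: add 4, 8.
From 8 via ϵ: add 9.
From 9 via ϵ: add 17, 18.
No new states can be added; the closed set is {1, 2, 4, 5, 7, 8, 9, 11, 13, 15, 17, 18}.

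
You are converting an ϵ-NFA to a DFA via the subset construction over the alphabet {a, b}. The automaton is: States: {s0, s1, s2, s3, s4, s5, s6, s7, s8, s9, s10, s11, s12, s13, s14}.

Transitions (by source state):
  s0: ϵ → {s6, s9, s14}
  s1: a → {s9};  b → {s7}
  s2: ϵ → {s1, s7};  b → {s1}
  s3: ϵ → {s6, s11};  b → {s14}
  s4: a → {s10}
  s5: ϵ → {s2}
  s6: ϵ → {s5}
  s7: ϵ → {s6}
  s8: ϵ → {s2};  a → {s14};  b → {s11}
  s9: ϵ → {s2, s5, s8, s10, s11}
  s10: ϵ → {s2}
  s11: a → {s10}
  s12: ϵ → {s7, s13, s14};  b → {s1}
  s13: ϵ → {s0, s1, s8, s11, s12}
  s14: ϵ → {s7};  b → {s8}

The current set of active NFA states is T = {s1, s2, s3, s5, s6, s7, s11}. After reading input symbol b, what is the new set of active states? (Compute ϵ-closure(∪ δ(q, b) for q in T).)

s1 on b → {s7}.
s2 on b → {s1}.
s3 on b → {s14}.
No b-transition from s5, s6, s7, s11.
Union after reading b: {s1, s7, s14}.
Now take the ϵ-closure:
From s7 via ϵ: add s6.
From s6 via ϵ: add s5.
From s5 via ϵ: add s2.
No new states can be added; the closed set is {s1, s2, s5, s6, s7, s14}.

{s1, s2, s5, s6, s7, s14}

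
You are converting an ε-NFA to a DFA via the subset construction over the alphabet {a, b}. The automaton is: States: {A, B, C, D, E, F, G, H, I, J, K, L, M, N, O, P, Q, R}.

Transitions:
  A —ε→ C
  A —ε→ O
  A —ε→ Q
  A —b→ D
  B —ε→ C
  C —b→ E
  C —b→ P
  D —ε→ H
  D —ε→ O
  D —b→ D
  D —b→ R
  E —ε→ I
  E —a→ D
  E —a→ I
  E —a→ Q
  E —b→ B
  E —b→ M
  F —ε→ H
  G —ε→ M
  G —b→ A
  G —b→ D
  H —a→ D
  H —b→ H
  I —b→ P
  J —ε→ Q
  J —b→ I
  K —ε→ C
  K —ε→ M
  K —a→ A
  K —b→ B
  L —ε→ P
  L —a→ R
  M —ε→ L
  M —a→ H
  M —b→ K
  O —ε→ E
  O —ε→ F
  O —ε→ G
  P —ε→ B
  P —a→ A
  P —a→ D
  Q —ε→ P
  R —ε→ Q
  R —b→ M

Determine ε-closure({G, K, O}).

{B, C, E, F, G, H, I, K, L, M, O, P}

Start with {G, K, O}.
From G via ε: add M.
From K via ε: add C.
From O via ε: add E, F.
From E via ε: add I.
From F via ε: add H.
From M via ε: add L.
From L via ε: add P.
From P via ε: add B.
No new states can be added; the closed set is {B, C, E, F, G, H, I, K, L, M, O, P}.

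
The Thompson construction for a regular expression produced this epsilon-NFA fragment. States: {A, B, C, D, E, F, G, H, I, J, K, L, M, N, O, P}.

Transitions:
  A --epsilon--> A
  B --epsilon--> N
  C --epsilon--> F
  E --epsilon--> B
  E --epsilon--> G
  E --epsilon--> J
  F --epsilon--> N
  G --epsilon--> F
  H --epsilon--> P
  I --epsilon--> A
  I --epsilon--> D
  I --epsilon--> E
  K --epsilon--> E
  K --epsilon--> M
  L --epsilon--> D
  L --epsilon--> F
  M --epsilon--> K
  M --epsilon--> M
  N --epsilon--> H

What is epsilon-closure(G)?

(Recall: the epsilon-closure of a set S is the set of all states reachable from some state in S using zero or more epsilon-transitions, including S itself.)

Start with {G}.
From G via epsilon: add F.
From F via epsilon: add N.
From N via epsilon: add H.
From H via epsilon: add P.
No new states can be added; the closed set is {F, G, H, N, P}.

{F, G, H, N, P}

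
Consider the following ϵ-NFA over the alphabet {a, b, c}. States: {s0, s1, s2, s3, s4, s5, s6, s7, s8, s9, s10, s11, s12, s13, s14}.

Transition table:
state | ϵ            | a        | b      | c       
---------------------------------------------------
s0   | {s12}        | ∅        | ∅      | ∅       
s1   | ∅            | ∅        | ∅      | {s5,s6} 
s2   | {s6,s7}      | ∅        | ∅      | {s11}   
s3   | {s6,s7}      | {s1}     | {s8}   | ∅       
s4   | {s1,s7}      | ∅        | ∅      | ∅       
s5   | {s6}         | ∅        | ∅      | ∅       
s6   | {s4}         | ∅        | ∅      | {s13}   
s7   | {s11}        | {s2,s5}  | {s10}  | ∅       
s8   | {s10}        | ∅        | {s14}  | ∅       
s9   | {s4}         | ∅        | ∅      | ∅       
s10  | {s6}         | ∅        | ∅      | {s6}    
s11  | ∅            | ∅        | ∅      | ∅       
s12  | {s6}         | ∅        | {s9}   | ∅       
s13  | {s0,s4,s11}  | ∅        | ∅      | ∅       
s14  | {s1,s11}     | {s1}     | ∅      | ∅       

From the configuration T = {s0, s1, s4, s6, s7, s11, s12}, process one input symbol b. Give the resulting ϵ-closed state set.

{s1, s4, s6, s7, s9, s10, s11}

s7 on b → {s10}.
s12 on b → {s9}.
No b-transition from s0, s1, s4, s6, s11.
Union after reading b: {s9, s10}.
Now take the ϵ-closure:
From s9 via ϵ: add s4.
From s10 via ϵ: add s6.
From s4 via ϵ: add s1, s7.
From s7 via ϵ: add s11.
No new states can be added; the closed set is {s1, s4, s6, s7, s9, s10, s11}.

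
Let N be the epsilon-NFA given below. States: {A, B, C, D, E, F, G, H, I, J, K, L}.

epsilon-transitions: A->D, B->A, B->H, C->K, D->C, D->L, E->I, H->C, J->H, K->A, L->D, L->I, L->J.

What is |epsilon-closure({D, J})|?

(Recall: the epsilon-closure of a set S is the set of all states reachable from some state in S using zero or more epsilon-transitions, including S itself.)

Start with {D, J}.
From D via epsilon: add C, L.
From J via epsilon: add H.
From C via epsilon: add K.
From L via epsilon: add I.
From K via epsilon: add A.
epsilon-closure = {A, C, D, H, I, J, K, L}, which has 8 states.

8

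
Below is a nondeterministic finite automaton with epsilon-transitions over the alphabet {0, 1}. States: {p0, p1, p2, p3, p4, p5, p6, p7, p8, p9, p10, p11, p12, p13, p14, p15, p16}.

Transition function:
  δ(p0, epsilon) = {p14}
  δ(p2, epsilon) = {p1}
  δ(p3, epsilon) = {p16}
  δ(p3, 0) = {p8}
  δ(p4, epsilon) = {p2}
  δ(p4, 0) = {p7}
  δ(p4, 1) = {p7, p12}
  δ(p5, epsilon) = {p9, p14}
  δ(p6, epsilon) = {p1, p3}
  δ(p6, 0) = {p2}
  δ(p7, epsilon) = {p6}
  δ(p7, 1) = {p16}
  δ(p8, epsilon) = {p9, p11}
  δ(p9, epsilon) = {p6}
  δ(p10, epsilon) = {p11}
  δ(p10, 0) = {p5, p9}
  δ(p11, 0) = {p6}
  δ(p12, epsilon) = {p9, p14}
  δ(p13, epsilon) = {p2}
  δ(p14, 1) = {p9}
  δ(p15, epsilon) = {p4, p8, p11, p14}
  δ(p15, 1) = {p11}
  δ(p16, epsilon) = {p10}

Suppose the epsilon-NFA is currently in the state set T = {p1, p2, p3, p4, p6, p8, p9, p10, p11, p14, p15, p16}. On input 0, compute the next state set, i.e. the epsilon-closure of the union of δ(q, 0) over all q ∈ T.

{p1, p2, p3, p5, p6, p7, p8, p9, p10, p11, p14, p16}

p3 on 0 → {p8}.
p4 on 0 → {p7}.
p6 on 0 → {p2}.
p10 on 0 → {p5, p9}.
p11 on 0 → {p6}.
No 0-transition from p1, p2, p8, p9, p14, p15, p16.
Union after reading 0: {p2, p5, p6, p7, p8, p9}.
Now take the epsilon-closure:
From p2 via epsilon: add p1.
From p5 via epsilon: add p14.
From p6 via epsilon: add p3.
From p8 via epsilon: add p11.
From p3 via epsilon: add p16.
From p16 via epsilon: add p10.
No new states can be added; the closed set is {p1, p2, p3, p5, p6, p7, p8, p9, p10, p11, p14, p16}.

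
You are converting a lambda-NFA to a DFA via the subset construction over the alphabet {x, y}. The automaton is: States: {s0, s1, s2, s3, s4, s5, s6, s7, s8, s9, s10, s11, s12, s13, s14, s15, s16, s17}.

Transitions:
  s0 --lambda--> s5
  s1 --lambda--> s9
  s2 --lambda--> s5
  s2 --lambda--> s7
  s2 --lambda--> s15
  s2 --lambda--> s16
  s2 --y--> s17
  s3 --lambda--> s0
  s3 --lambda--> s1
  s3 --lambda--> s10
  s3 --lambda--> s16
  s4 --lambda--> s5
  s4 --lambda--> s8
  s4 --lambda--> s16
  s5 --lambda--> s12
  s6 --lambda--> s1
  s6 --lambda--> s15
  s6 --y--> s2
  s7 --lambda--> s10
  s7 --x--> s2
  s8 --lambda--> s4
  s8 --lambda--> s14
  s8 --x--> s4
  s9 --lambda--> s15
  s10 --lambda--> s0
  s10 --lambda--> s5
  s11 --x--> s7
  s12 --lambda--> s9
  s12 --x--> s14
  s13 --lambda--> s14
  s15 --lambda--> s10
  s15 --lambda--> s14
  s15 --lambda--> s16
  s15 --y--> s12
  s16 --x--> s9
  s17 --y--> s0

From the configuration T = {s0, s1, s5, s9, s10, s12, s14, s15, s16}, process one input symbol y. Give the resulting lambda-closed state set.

{s0, s5, s9, s10, s12, s14, s15, s16}

s15 on y → {s12}.
No y-transition from s0, s1, s5, s9, s10, s12, s14, s16.
Union after reading y: {s12}.
Now take the lambda-closure:
From s12 via lambda: add s9.
From s9 via lambda: add s15.
From s15 via lambda: add s10, s14, s16.
From s10 via lambda: add s0, s5.
No new states can be added; the closed set is {s0, s5, s9, s10, s12, s14, s15, s16}.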